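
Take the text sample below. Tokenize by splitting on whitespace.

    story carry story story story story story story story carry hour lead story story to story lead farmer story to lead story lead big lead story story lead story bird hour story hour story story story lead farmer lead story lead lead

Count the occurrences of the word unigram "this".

0

Scanning the 42 tokens for "this":
  (none found)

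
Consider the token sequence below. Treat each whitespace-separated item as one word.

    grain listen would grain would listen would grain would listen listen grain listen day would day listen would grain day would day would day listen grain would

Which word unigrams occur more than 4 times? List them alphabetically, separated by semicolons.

Unigram counts meeting the condition (more than 4 times):
  day: 5
  grain: 6
  listen: 7
  would: 9

day; grain; listen; would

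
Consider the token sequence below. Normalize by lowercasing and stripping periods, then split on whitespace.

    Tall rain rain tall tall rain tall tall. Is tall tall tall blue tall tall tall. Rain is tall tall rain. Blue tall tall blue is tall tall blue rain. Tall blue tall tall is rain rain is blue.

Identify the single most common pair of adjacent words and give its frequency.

"tall tall", 10 times

Bigram frequencies (highest first):
  tall tall: 10
  tall rain: 4
  tall blue: 4
  rain tall: 3
  is tall: 3
  blue tall: 3
  … (8 more, each ≤ 2)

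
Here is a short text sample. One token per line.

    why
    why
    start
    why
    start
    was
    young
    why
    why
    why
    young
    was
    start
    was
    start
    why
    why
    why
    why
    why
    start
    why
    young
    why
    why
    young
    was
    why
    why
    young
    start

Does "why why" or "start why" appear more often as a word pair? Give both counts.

"why why" (9 vs 3)

"why why": 9 occurrences
"start why": 3 occurrences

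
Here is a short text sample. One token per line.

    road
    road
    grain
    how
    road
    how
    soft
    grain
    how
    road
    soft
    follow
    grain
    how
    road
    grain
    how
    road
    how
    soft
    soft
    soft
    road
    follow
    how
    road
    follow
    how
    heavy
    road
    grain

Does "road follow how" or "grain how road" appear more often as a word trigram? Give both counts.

"road follow how": 2 occurrences
"grain how road": 4 occurrences

"grain how road" (4 vs 2)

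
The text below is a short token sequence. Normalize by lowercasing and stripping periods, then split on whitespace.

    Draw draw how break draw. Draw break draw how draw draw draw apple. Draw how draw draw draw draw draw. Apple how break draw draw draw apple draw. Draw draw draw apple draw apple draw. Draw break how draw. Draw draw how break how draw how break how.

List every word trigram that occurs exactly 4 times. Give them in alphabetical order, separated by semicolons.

Trigram counts meeting the condition (exactly 4 times):
  draw apple draw: 4
  draw draw apple: 4

draw apple draw; draw draw apple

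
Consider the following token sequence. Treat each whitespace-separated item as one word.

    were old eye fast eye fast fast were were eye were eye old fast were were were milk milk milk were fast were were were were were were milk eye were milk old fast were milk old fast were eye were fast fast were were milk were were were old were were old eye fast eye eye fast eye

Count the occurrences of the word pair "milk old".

2

Scanning the 58 overlapping bigram windows for "milk old":
  position 32–33: milk old
  position 36–37: milk old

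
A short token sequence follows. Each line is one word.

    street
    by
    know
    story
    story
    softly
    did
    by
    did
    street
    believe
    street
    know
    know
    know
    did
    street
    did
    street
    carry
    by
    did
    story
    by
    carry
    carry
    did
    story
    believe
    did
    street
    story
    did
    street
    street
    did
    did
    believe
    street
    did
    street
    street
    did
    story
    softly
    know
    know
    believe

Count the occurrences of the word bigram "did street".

6

Scanning the 47 overlapping bigram windows for "did street":
  position 9–10: did street
  position 16–17: did street
  position 18–19: did street
  position 30–31: did street
  position 33–34: did street
  position 40–41: did street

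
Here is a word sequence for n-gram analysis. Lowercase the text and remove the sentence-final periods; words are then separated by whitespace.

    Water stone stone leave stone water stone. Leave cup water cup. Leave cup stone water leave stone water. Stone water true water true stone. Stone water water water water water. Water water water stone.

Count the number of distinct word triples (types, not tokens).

34 tokens → 32 trigram windows in total.
Repeated trigrams (each contributes count−1 duplicates):
  water water water: 6
  leave stone water: 2
  stone water stone: 2
7 duplicate windows → 32 − 7 = 25 distinct.

25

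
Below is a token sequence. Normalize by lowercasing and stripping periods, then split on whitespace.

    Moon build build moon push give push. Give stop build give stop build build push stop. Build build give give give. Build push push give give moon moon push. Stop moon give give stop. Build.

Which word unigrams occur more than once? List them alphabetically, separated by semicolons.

build; give; moon; push; stop

Unigram counts meeting the condition (more than once):
  build: 9
  give: 10
  moon: 5
  push: 6
  stop: 5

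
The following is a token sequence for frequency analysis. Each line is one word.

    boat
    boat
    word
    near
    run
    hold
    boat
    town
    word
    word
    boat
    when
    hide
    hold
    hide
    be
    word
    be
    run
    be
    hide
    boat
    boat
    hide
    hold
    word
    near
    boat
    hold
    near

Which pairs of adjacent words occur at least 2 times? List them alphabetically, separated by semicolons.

boat boat; hide hold; word near

Bigram counts meeting the condition (at least 2 times):
  boat boat: 2
  hide hold: 2
  word near: 2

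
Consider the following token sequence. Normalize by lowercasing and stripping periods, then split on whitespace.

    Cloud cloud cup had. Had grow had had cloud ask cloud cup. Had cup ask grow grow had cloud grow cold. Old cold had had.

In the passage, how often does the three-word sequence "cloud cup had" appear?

Scanning the 23 overlapping trigram windows for "cloud cup had":
  position 2–4: cloud cup had
  position 11–13: cloud cup had

2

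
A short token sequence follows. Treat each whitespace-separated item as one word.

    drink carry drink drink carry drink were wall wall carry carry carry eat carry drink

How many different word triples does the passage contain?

15 tokens → 13 trigram windows in total.
Repeated trigrams (each contributes count−1 duplicates):
  drink carry drink: 2
1 duplicate windows → 13 − 1 = 12 distinct.

12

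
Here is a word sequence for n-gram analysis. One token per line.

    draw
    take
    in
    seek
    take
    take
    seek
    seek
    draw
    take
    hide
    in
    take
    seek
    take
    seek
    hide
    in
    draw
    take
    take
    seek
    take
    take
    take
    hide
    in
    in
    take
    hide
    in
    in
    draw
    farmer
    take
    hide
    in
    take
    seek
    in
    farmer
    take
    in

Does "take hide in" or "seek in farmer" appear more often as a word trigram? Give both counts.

"take hide in" (4 vs 1)

"take hide in": 4 occurrences
"seek in farmer": 1 occurrence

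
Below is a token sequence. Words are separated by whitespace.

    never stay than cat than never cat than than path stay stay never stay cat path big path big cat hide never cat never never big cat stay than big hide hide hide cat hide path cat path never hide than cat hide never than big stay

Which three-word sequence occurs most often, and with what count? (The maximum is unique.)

"cat hide never", 2 times

Trigram frequencies (highest first):
  cat hide never: 2
  never stay than: 1
  stay than cat: 1
  than cat than: 1
  cat than never: 1
  than never cat: 1
  … (38 more, each ≤ 1)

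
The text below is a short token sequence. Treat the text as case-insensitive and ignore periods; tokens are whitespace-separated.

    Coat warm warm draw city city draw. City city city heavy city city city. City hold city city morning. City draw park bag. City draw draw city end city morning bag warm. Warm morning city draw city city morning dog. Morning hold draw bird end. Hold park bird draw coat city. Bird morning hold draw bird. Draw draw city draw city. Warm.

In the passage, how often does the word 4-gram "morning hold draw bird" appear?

Scanning the 59 overlapping 4-gram windows for "morning hold draw bird":
  position 41–44: morning hold draw bird
  position 53–56: morning hold draw bird

2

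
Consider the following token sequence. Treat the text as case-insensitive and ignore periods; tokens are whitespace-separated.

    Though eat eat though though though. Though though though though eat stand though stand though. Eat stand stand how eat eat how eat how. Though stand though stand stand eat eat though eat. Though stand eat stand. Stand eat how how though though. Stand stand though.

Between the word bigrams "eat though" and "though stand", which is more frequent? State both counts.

"eat though": 3 occurrences
"though stand": 5 occurrences

"though stand" (5 vs 3)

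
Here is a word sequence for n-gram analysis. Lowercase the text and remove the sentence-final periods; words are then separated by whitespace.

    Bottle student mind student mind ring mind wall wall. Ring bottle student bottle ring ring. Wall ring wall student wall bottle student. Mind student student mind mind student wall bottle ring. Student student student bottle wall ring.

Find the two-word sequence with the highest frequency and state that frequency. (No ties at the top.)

"student mind", 4 times

Bigram frequencies (highest first):
  student mind: 4
  bottle student: 3
  mind student: 3
  wall ring: 3
  student student: 3
  student bottle: 2
  … (14 more, each ≤ 2)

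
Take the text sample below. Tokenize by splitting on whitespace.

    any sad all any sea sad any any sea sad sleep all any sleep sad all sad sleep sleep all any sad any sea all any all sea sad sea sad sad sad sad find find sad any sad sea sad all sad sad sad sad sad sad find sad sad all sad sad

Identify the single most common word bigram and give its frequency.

Bigram frequencies (highest first):
  sad sad: 10
  sea sad: 5
  sad all: 4
  all any: 4
  any sad: 3
  any sea: 3
  … (15 more, each ≤ 3)

"sad sad", 10 times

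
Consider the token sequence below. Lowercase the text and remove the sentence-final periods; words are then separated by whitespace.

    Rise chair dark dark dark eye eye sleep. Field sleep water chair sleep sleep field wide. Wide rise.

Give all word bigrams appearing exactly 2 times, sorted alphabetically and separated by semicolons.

Bigram counts meeting the condition (exactly 2 times):
  dark dark: 2
  sleep field: 2

dark dark; sleep field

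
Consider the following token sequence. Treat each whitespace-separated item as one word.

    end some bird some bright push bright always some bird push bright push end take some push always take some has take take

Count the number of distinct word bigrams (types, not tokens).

23 tokens → 22 bigram windows in total.
Repeated bigrams (each contributes count−1 duplicates):
  bright push: 2
  push bright: 2
  some bird: 2
  take some: 2
4 duplicate windows → 22 − 4 = 18 distinct.

18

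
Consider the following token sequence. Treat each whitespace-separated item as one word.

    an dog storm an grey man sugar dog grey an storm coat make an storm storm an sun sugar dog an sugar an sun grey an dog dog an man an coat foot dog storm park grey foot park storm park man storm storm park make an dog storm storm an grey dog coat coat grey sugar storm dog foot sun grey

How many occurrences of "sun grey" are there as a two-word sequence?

2

Scanning the 61 overlapping bigram windows for "sun grey":
  position 24–25: sun grey
  position 61–62: sun grey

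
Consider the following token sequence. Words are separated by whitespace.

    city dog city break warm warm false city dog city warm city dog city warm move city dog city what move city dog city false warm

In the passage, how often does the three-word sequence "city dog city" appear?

Scanning the 24 overlapping trigram windows for "city dog city":
  position 1–3: city dog city
  position 8–10: city dog city
  position 12–14: city dog city
  position 17–19: city dog city
  position 22–24: city dog city

5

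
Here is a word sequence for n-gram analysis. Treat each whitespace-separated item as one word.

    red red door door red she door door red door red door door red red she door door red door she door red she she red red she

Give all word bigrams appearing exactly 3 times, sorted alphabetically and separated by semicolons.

Bigram counts meeting the condition (exactly 3 times):
  red red: 3
  she door: 3

red red; she door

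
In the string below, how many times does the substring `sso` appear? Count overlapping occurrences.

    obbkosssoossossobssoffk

Sliding a length-3 window over the 23 characters (21 positions):
  position 7–9: sso
  position 11–13: sso
  position 14–16: sso
  position 18–20: sso

4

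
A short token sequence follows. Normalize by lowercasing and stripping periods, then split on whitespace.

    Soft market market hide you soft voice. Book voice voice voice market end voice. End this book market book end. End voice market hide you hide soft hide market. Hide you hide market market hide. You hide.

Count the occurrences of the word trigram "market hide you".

4

Scanning the 35 overlapping trigram windows for "market hide you":
  position 3–5: market hide you
  position 23–25: market hide you
  position 29–31: market hide you
  position 34–36: market hide you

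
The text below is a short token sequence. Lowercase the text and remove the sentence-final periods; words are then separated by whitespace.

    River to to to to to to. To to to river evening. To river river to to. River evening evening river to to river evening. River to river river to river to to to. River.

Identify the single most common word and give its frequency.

Unigram frequencies (highest first):
  to: 19
  river: 12
  evening: 4

"to", 19 times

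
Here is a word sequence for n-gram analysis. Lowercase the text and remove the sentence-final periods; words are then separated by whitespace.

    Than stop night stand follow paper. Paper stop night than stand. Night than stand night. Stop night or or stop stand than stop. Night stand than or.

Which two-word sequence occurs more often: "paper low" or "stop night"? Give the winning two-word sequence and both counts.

"paper low": 0 occurrences
"stop night": 4 occurrences

"stop night" (4 vs 0)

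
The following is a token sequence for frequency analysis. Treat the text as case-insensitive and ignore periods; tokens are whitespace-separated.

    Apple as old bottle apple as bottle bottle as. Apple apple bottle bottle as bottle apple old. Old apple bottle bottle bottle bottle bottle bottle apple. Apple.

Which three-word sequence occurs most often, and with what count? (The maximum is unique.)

Trigram frequencies (highest first):
  bottle bottle bottle: 4
  bottle bottle as: 2
  apple bottle bottle: 2
  apple as old: 1
  as old bottle: 1
  old bottle apple: 1
  … (14 more, each ≤ 1)

"bottle bottle bottle", 4 times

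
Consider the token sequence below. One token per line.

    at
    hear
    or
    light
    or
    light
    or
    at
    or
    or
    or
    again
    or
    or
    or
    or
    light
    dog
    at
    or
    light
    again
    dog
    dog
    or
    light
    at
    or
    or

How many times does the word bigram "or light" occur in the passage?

5

Scanning the 28 overlapping bigram windows for "or light":
  position 3–4: or light
  position 5–6: or light
  position 16–17: or light
  position 20–21: or light
  position 25–26: or light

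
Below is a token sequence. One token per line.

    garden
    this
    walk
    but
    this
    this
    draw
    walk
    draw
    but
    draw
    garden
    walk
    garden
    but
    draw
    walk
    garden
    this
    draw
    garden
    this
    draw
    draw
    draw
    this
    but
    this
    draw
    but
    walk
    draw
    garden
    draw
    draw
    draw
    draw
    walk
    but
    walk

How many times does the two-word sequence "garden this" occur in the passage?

Scanning the 39 overlapping bigram windows for "garden this":
  position 1–2: garden this
  position 18–19: garden this
  position 21–22: garden this

3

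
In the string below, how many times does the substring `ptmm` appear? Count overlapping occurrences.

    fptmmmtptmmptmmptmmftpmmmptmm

Sliding a length-4 window over the 29 characters (26 positions):
  position 2–5: ptmm
  position 8–11: ptmm
  position 12–15: ptmm
  position 16–19: ptmm
  position 26–29: ptmm

5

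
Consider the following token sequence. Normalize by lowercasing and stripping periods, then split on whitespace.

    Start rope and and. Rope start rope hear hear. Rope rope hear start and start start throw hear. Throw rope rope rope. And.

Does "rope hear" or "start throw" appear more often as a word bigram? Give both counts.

"rope hear" (2 vs 1)

"rope hear": 2 occurrences
"start throw": 1 occurrence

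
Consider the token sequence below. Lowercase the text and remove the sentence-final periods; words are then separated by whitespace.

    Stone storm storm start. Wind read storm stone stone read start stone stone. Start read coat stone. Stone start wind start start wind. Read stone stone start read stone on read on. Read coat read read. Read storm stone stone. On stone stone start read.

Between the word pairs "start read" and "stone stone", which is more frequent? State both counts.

"start read": 3 occurrences
"stone stone": 6 occurrences

"stone stone" (6 vs 3)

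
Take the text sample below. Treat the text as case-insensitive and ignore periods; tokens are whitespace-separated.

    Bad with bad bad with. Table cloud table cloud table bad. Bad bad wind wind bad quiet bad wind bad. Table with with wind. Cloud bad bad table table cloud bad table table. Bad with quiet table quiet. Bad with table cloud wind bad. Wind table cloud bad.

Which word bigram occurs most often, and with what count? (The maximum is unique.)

"table cloud", 5 times

Bigram frequencies (highest first):
  table cloud: 5
  bad with: 4
  bad bad: 4
  bad wind: 3
  wind bad: 3
  bad table: 3
  … (18 more, each ≤ 3)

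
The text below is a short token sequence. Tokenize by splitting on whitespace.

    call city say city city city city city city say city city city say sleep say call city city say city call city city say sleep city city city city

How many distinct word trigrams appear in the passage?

14

30 tokens → 28 trigram windows in total.
Repeated trigrams (each contributes count−1 duplicates):
  city city city: 7
  city city say: 4
  city say city: 3
  call city city: 2
  city say sleep: 2
  say city city: 2
14 duplicate windows → 28 − 14 = 14 distinct.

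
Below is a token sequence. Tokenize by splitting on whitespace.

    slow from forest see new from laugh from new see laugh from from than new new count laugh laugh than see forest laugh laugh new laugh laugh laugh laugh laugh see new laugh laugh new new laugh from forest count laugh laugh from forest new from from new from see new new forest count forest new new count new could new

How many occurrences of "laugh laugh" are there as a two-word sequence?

8

Scanning the 60 overlapping bigram windows for "laugh laugh":
  position 18–19: laugh laugh
  position 23–24: laugh laugh
  position 26–27: laugh laugh
  position 27–28: laugh laugh
  position 28–29: laugh laugh
  position 29–30: laugh laugh
  position 33–34: laugh laugh
  position 41–42: laugh laugh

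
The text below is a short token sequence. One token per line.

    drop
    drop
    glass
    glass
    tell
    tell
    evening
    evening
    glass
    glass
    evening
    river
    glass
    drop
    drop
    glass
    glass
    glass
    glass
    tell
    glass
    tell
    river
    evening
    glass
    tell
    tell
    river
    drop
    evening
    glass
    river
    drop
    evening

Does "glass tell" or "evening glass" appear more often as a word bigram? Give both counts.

"glass tell" (4 vs 3)

"glass tell": 4 occurrences
"evening glass": 3 occurrences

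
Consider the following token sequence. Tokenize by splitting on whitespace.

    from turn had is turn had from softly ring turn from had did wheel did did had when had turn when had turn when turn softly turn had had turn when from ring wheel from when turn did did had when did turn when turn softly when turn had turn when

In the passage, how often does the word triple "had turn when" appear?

Scanning the 49 overlapping trigram windows for "had turn when":
  position 19–21: had turn when
  position 22–24: had turn when
  position 29–31: had turn when
  position 49–51: had turn when

4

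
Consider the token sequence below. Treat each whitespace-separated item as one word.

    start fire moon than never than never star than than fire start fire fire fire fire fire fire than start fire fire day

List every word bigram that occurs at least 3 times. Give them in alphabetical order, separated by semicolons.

fire fire; start fire

Bigram counts meeting the condition (at least 3 times):
  fire fire: 6
  start fire: 3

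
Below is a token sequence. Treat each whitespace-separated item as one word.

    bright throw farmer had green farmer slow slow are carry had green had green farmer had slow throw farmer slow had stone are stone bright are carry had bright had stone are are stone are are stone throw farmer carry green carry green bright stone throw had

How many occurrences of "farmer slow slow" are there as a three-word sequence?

Scanning the 45 overlapping trigram windows for "farmer slow slow":
  position 6–8: farmer slow slow

1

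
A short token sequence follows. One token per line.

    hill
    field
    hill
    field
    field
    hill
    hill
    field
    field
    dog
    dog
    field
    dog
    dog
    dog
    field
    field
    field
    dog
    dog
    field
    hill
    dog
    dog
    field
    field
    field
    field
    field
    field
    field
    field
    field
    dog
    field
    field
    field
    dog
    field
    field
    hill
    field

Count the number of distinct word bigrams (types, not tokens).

42 tokens → 41 bigram windows in total.
Repeated bigrams (each contributes count−1 duplicates):
  field field: 15
  dog field: 6
  dog dog: 5
  field dog: 5
  field hill: 4
  hill field: 4
33 duplicate windows → 41 − 33 = 8 distinct.

8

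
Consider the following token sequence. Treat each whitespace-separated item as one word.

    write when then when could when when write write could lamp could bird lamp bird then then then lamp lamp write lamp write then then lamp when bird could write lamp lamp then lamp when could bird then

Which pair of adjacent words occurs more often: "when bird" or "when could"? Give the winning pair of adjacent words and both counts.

"when could" (2 vs 1)

"when bird": 1 occurrence
"when could": 2 occurrences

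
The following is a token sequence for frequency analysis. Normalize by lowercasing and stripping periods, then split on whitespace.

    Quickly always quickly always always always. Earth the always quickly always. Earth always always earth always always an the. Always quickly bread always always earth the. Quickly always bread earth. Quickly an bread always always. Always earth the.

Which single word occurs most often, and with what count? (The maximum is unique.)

"always", 17 times

Unigram frequencies (highest first):
  always: 17
  quickly: 6
  earth: 6
  the: 4
  bread: 3
  an: 2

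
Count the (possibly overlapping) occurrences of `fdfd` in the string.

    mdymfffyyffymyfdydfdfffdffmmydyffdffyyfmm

Sliding a length-4 window over the 41 characters (38 positions):
  (no match at any position)

0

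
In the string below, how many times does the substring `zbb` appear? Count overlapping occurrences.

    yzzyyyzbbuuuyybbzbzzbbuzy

2

Sliding a length-3 window over the 25 characters (23 positions):
  position 7–9: zbb
  position 20–22: zbb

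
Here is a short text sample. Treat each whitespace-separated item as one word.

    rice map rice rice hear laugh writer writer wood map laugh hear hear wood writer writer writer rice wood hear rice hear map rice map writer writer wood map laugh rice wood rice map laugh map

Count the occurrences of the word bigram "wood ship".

Scanning the 35 overlapping bigram windows for "wood ship":
  (none found)

0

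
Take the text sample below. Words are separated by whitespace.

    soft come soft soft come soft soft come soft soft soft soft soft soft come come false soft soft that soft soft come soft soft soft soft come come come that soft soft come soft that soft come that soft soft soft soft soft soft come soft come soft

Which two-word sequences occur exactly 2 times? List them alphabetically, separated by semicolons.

Bigram counts meeting the condition (exactly 2 times):
  come that: 2
  soft that: 2

come that; soft that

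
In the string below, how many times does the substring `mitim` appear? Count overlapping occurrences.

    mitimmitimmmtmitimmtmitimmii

Sliding a length-5 window over the 28 characters (24 positions):
  position 1–5: mitim
  position 6–10: mitim
  position 14–18: mitim
  position 21–25: mitim

4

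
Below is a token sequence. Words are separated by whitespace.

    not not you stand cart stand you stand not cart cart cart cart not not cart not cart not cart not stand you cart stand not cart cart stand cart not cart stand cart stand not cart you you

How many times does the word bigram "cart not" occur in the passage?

Scanning the 38 overlapping bigram windows for "cart not":
  position 13–14: cart not
  position 16–17: cart not
  position 18–19: cart not
  position 20–21: cart not
  position 30–31: cart not

5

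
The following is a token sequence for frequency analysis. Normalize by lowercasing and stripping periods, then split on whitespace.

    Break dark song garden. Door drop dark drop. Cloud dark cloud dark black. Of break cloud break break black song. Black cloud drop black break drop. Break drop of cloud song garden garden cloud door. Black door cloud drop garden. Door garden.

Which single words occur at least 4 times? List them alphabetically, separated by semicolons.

Unigram counts meeting the condition (at least 4 times):
  black: 5
  break: 6
  cloud: 7
  dark: 4
  door: 4
  drop: 6
  garden: 5

black; break; cloud; dark; door; drop; garden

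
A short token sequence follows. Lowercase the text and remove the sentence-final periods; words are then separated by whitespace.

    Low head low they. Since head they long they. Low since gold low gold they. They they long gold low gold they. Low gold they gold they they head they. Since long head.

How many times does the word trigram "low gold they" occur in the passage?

3

Scanning the 31 overlapping trigram windows for "low gold they":
  position 13–15: low gold they
  position 20–22: low gold they
  position 23–25: low gold they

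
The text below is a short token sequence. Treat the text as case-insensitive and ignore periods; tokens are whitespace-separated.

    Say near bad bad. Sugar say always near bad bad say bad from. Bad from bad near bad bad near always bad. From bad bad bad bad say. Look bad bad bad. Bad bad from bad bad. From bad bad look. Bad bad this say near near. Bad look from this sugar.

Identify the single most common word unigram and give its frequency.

"bad", 26 times

Unigram frequencies (highest first):
  bad: 26
  near: 6
  from: 6
  say: 5
  look: 3
  sugar: 2
  … (2 more, each ≤ 2)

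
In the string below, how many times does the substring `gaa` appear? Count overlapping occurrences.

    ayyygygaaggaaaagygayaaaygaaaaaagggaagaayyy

Sliding a length-3 window over the 42 characters (40 positions):
  position 7–9: gaa
  position 11–13: gaa
  position 25–27: gaa
  position 34–36: gaa
  position 37–39: gaa

5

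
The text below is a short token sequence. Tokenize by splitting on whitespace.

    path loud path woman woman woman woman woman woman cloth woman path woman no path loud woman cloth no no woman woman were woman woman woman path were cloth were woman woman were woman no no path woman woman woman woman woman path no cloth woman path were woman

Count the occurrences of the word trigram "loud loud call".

Scanning the 47 overlapping trigram windows for "loud loud call":
  (none found)

0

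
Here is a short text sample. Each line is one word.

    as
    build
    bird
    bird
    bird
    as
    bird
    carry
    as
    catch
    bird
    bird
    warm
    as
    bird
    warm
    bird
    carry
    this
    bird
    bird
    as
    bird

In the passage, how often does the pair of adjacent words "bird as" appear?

Scanning the 22 overlapping bigram windows for "bird as":
  position 5–6: bird as
  position 21–22: bird as

2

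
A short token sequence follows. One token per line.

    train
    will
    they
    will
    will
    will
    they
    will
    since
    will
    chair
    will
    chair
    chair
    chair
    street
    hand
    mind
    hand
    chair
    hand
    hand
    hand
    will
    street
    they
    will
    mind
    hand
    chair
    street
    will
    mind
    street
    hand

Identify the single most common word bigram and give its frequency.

"they will", 3 times

Bigram frequencies (highest first):
  they will: 3
  will they: 2
  will will: 2
  will chair: 2
  chair chair: 2
  chair street: 2
  … (16 more, each ≤ 2)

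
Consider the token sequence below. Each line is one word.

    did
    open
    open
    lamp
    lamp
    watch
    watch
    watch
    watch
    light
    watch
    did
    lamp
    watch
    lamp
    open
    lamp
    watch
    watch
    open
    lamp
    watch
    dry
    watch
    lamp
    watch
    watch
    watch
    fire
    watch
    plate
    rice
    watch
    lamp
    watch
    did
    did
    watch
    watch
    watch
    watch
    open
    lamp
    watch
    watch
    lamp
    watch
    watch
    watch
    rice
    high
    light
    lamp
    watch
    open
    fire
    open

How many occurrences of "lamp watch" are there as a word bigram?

9

Scanning the 56 overlapping bigram windows for "lamp watch":
  position 5–6: lamp watch
  position 13–14: lamp watch
  position 17–18: lamp watch
  position 21–22: lamp watch
  position 25–26: lamp watch
  position 34–35: lamp watch
  position 43–44: lamp watch
  position 46–47: lamp watch
  position 53–54: lamp watch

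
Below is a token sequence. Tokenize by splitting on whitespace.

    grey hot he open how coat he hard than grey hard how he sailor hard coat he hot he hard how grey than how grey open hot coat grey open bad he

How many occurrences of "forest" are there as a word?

Scanning the 32 tokens for "forest":
  (none found)

0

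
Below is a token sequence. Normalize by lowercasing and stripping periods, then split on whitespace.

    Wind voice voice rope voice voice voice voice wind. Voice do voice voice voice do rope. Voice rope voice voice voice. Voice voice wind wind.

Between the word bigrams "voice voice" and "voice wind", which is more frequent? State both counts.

"voice voice": 10 occurrences
"voice wind": 2 occurrences

"voice voice" (10 vs 2)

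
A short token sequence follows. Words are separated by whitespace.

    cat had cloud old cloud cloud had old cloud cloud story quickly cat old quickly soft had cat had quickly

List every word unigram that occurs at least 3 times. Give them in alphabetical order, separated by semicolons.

Unigram counts meeting the condition (at least 3 times):
  cat: 3
  cloud: 5
  had: 4
  old: 3
  quickly: 3

cat; cloud; had; old; quickly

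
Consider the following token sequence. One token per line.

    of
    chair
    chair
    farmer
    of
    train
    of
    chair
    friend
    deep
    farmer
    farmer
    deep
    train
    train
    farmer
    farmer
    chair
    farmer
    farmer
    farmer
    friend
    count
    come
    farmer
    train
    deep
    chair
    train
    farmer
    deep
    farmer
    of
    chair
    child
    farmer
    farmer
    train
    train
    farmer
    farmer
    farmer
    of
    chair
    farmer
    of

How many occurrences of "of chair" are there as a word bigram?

Scanning the 45 overlapping bigram windows for "of chair":
  position 1–2: of chair
  position 7–8: of chair
  position 33–34: of chair
  position 43–44: of chair

4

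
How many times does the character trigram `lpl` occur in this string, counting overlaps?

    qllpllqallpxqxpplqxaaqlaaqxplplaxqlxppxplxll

Sliding a length-3 window over the 44 characters (42 positions):
  position 3–5: lpl
  position 29–31: lpl

2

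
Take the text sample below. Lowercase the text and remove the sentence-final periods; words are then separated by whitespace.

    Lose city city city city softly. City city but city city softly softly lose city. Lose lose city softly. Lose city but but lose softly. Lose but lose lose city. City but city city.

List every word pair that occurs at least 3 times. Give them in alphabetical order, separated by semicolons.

Bigram counts meeting the condition (at least 3 times):
  city but: 3
  city city: 7
  city softly: 3
  lose city: 5
  softly lose: 3

city but; city city; city softly; lose city; softly lose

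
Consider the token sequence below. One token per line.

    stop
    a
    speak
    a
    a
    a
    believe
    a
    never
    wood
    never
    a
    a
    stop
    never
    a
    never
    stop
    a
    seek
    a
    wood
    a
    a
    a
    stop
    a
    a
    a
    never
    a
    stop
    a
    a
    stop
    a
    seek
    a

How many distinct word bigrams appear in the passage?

38 tokens → 37 bigram windows in total.
Repeated bigrams (each contributes count−1 duplicates):
  a a: 8
  stop a: 5
  a stop: 4
  a never: 3
  never a: 3
  a seek: 2
  seek a: 2
20 duplicate windows → 37 − 20 = 17 distinct.

17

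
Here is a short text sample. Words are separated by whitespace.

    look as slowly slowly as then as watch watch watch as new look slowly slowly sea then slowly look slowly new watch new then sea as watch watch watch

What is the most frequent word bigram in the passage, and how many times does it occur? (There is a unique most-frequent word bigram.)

"watch watch", 4 times

Bigram frequencies (highest first):
  watch watch: 4
  slowly slowly: 2
  as watch: 2
  look slowly: 2
  look as: 1
  as slowly: 1
  … (16 more, each ≤ 1)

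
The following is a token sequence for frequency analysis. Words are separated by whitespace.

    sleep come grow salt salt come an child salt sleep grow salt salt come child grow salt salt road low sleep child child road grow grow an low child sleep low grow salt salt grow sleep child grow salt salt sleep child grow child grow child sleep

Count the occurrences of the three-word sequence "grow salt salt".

5

Scanning the 45 overlapping trigram windows for "grow salt salt":
  position 3–5: grow salt salt
  position 11–13: grow salt salt
  position 16–18: grow salt salt
  position 32–34: grow salt salt
  position 38–40: grow salt salt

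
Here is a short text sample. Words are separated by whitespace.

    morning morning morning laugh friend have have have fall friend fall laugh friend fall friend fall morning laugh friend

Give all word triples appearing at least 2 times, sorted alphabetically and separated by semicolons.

Trigram counts meeting the condition (at least 2 times):
  fall friend fall: 2
  morning laugh friend: 2

fall friend fall; morning laugh friend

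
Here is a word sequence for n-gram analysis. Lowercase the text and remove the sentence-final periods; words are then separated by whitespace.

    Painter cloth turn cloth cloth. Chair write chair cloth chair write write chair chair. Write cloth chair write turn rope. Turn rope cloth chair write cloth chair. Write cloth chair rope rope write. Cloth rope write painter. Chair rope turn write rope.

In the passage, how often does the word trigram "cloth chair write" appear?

5

Scanning the 40 overlapping trigram windows for "cloth chair write":
  position 5–7: cloth chair write
  position 9–11: cloth chair write
  position 16–18: cloth chair write
  position 23–25: cloth chair write
  position 26–28: cloth chair write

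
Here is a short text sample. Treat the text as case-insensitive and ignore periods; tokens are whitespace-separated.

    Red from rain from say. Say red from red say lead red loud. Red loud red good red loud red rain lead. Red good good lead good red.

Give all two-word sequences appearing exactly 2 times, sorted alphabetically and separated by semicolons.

Bigram counts meeting the condition (exactly 2 times):
  good red: 2
  lead red: 2
  red from: 2
  red good: 2

good red; lead red; red from; red good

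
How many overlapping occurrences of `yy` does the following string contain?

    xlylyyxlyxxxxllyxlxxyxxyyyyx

4

Sliding a length-2 window over the 28 characters (27 positions):
  position 5–6: yy
  position 24–25: yy
  position 25–26: yy
  position 26–27: yy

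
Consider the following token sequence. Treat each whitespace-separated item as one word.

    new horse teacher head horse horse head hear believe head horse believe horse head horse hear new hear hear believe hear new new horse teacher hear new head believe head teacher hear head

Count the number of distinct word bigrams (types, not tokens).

33 tokens → 32 bigram windows in total.
Repeated bigrams (each contributes count−1 duplicates):
  head horse: 3
  hear new: 3
  believe head: 2
  hear believe: 2
  horse head: 2
  horse teacher: 2
  new horse: 2
  teacher hear: 2
10 duplicate windows → 32 − 10 = 22 distinct.

22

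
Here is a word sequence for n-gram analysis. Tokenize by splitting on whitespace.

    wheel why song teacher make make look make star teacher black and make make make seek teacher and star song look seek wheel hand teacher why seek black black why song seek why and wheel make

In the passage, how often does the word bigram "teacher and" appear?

Scanning the 35 overlapping bigram windows for "teacher and":
  position 17–18: teacher and

1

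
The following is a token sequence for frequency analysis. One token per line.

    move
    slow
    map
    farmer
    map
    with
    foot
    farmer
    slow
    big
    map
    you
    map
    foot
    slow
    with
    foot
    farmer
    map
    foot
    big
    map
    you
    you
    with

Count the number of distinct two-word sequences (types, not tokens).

18

25 tokens → 24 bigram windows in total.
Repeated bigrams (each contributes count−1 duplicates):
  big map: 2
  farmer map: 2
  foot farmer: 2
  map foot: 2
  map you: 2
  with foot: 2
6 duplicate windows → 24 − 6 = 18 distinct.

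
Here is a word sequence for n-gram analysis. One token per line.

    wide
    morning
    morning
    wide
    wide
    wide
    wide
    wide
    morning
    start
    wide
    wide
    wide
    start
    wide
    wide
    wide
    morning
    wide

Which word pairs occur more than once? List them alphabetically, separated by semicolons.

Bigram counts meeting the condition (more than once):
  morning wide: 2
  start wide: 2
  wide morning: 3
  wide wide: 8

morning wide; start wide; wide morning; wide wide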